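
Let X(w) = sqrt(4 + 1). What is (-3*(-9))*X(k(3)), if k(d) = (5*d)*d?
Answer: 27*sqrt(5) ≈ 60.374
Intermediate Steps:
k(d) = 5*d**2
X(w) = sqrt(5)
(-3*(-9))*X(k(3)) = (-3*(-9))*sqrt(5) = 27*sqrt(5)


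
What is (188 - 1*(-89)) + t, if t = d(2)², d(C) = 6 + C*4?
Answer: 473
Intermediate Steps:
d(C) = 6 + 4*C
t = 196 (t = (6 + 4*2)² = (6 + 8)² = 14² = 196)
(188 - 1*(-89)) + t = (188 - 1*(-89)) + 196 = (188 + 89) + 196 = 277 + 196 = 473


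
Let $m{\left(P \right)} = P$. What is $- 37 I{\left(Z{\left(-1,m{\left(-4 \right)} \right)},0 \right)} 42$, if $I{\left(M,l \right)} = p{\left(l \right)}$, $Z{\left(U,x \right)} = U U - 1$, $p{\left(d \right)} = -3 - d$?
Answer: $4662$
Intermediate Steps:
$Z{\left(U,x \right)} = -1 + U^{2}$ ($Z{\left(U,x \right)} = U^{2} - 1 = -1 + U^{2}$)
$I{\left(M,l \right)} = -3 - l$
$- 37 I{\left(Z{\left(-1,m{\left(-4 \right)} \right)},0 \right)} 42 = - 37 \left(-3 - 0\right) 42 = - 37 \left(-3 + 0\right) 42 = \left(-37\right) \left(-3\right) 42 = 111 \cdot 42 = 4662$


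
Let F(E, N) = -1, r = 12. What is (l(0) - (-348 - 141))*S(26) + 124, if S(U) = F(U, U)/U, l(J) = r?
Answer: 2723/26 ≈ 104.73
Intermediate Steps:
l(J) = 12
S(U) = -1/U
(l(0) - (-348 - 141))*S(26) + 124 = (12 - (-348 - 141))*(-1/26) + 124 = (12 - 1*(-489))*(-1*1/26) + 124 = (12 + 489)*(-1/26) + 124 = 501*(-1/26) + 124 = -501/26 + 124 = 2723/26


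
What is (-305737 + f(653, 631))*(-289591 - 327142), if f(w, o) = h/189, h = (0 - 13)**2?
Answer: 35637376146892/189 ≈ 1.8856e+11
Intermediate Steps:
h = 169 (h = (-13)**2 = 169)
f(w, o) = 169/189
(-305737 + f(653, 631))*(-289591 - 327142) = (-305737 + 169/189)*(-289591 - 327142) = -57784124/189*(-616733) = 35637376146892/189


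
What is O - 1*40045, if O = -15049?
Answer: -55094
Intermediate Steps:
O - 1*40045 = -15049 - 1*40045 = -15049 - 40045 = -55094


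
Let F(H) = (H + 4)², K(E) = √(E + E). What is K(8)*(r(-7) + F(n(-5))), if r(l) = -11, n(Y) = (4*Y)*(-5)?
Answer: 43220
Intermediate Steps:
K(E) = √2*√E (K(E) = √(2*E) = √2*√E)
n(Y) = -20*Y
F(H) = (4 + H)²
K(8)*(r(-7) + F(n(-5))) = (√2*√8)*(-11 + (4 - 20*(-5))²) = (√2*(2*√2))*(-11 + (4 + 100)²) = 4*(-11 + 104²) = 4*(-11 + 10816) = 4*10805 = 43220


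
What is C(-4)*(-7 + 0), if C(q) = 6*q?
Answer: 168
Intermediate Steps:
C(-4)*(-7 + 0) = (6*(-4))*(-7 + 0) = -24*(-7) = 168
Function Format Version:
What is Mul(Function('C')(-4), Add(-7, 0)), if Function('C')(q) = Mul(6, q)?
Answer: 168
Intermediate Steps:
Mul(Function('C')(-4), Add(-7, 0)) = Mul(Mul(6, -4), Add(-7, 0)) = Mul(-24, -7) = 168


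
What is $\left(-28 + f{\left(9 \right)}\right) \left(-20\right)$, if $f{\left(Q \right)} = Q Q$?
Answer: $-1060$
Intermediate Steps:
$f{\left(Q \right)} = Q^{2}$
$\left(-28 + f{\left(9 \right)}\right) \left(-20\right) = \left(-28 + 9^{2}\right) \left(-20\right) = \left(-28 + 81\right) \left(-20\right) = 53 \left(-20\right) = -1060$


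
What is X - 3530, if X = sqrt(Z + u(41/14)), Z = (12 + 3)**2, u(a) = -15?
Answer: -3530 + sqrt(210) ≈ -3515.5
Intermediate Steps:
Z = 225 (Z = 15**2 = 225)
X = sqrt(210) (X = sqrt(225 - 15) = sqrt(210) ≈ 14.491)
X - 3530 = sqrt(210) - 3530 = -3530 + sqrt(210)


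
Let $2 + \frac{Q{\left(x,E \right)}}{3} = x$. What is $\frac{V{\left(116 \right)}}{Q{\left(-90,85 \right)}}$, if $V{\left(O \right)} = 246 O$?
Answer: $- \frac{2378}{23} \approx -103.39$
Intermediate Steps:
$Q{\left(x,E \right)} = -6 + 3 x$
$\frac{V{\left(116 \right)}}{Q{\left(-90,85 \right)}} = \frac{246 \cdot 116}{-6 + 3 \left(-90\right)} = \frac{28536}{-6 - 270} = \frac{28536}{-276} = 28536 \left(- \frac{1}{276}\right) = - \frac{2378}{23}$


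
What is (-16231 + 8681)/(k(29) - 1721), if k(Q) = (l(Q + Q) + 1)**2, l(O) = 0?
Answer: 755/172 ≈ 4.3895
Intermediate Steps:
k(Q) = 1 (k(Q) = (0 + 1)**2 = 1**2 = 1)
(-16231 + 8681)/(k(29) - 1721) = (-16231 + 8681)/(1 - 1721) = -7550/(-1720) = -7550*(-1/1720) = 755/172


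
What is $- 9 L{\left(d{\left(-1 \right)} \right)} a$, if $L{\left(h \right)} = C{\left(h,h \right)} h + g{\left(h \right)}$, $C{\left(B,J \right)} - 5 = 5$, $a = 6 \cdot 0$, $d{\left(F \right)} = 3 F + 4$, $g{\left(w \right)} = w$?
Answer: $0$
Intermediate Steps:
$d{\left(F \right)} = 4 + 3 F$
$a = 0$
$C{\left(B,J \right)} = 10$ ($C{\left(B,J \right)} = 5 + 5 = 10$)
$L{\left(h \right)} = 11 h$ ($L{\left(h \right)} = 10 h + h = 11 h$)
$- 9 L{\left(d{\left(-1 \right)} \right)} a = - 9 \cdot 11 \left(4 + 3 \left(-1\right)\right) 0 = - 9 \cdot 11 \left(4 - 3\right) 0 = - 9 \cdot 11 \cdot 1 \cdot 0 = \left(-9\right) 11 \cdot 0 = \left(-99\right) 0 = 0$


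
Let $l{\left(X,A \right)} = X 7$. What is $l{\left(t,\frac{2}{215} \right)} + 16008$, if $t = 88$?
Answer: $16624$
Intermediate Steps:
$l{\left(X,A \right)} = 7 X$
$l{\left(t,\frac{2}{215} \right)} + 16008 = 7 \cdot 88 + 16008 = 616 + 16008 = 16624$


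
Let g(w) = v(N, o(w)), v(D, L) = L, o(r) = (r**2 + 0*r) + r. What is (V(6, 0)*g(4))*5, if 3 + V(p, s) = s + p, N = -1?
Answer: 300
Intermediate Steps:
V(p, s) = -3 + p + s (V(p, s) = -3 + (s + p) = -3 + (p + s) = -3 + p + s)
o(r) = r + r**2 (o(r) = (r**2 + 0) + r = r**2 + r = r + r**2)
g(w) = w*(1 + w)
(V(6, 0)*g(4))*5 = ((-3 + 6 + 0)*(4*(1 + 4)))*5 = (3*(4*5))*5 = (3*20)*5 = 60*5 = 300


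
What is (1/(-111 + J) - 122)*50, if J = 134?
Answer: -140250/23 ≈ -6097.8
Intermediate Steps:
(1/(-111 + J) - 122)*50 = (1/(-111 + 134) - 122)*50 = (1/23 - 122)*50 = -2805/23*50 = -140250/23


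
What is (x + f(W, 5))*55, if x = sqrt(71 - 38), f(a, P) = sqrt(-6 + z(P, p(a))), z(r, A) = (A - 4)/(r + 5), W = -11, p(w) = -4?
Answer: 55*sqrt(33) + 11*I*sqrt(170) ≈ 315.95 + 143.42*I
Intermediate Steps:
z(r, A) = (-4 + A)/(5 + r)
f(a, P) = sqrt(-6 - 8/(5 + P)) (f(a, P) = sqrt(-6 + (-4 - 4)/(5 + P)) = sqrt(-6 - 8/(5 + P)))
x = sqrt(33) ≈ 5.7446
(x + f(W, 5))*55 = (sqrt(33) + sqrt(2)*sqrt((-19 - 3*5)/(5 + 5)))*55 = (sqrt(33) + sqrt(2)*sqrt((-19 - 15)/10))*55 = (sqrt(33) + sqrt(2)*sqrt((1/10)*(-34)))*55 = (sqrt(33) + sqrt(2)*sqrt(-17/5))*55 = (sqrt(33) + sqrt(2)*(I*sqrt(85)/5))*55 = (sqrt(33) + I*sqrt(170)/5)*55 = 55*sqrt(33) + 11*I*sqrt(170)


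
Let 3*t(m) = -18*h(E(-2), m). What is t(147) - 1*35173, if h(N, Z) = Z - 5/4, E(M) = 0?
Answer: -72095/2 ≈ -36048.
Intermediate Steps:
h(N, Z) = -5/4 + Z (h(N, Z) = Z - 5*¼ = Z - 5/4 = -5/4 + Z)
t(m) = 15/2 - 6*m (t(m) = (-18*(-5/4 + m))/3 = (45/2 - 18*m)/3 = 15/2 - 6*m)
t(147) - 1*35173 = (15/2 - 6*147) - 1*35173 = (15/2 - 882) - 35173 = -1749/2 - 35173 = -72095/2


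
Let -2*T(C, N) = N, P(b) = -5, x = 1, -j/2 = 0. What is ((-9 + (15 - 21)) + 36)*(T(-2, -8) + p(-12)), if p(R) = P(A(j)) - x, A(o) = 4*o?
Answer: -42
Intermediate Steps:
j = 0 (j = -2*0 = 0)
T(C, N) = -N/2
p(R) = -6 (p(R) = -5 - 1*1 = -5 - 1 = -6)
((-9 + (15 - 21)) + 36)*(T(-2, -8) + p(-12)) = ((-9 + (15 - 21)) + 36)*(-½*(-8) - 6) = ((-9 - 6) + 36)*(4 - 6) = (-15 + 36)*(-2) = 21*(-2) = -42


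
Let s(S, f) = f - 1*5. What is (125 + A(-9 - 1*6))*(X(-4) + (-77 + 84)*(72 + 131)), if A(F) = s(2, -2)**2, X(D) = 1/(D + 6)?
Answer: 247341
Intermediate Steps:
s(S, f) = -5 + f (s(S, f) = f - 5 = -5 + f)
X(D) = 1/(6 + D)
A(F) = 49 (A(F) = (-5 - 2)**2 = (-7)**2 = 49)
(125 + A(-9 - 1*6))*(X(-4) + (-77 + 84)*(72 + 131)) = (125 + 49)*(1/(6 - 4) + (-77 + 84)*(72 + 131)) = 174*(1/2 + 7*203) = 174*(1/2 + 1421) = 174*(2843/2) = 247341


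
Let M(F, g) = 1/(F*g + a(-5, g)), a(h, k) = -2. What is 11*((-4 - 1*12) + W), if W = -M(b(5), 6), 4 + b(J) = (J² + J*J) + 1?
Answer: -49291/280 ≈ -176.04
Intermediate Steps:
b(J) = -3 + 2*J² (b(J) = -4 + ((J² + J*J) + 1) = -4 + ((J² + J²) + 1) = -4 + (2*J² + 1) = -4 + (1 + 2*J²) = -3 + 2*J²)
M(F, g) = 1/(-2 + F*g) (M(F, g) = 1/(F*g - 2) = 1/(-2 + F*g))
W = -1/280 (W = -1/(-2 + (-3 + 2*5²)*6) = -1/(-2 + (-3 + 2*25)*6) = -1/(-2 + (-3 + 50)*6) = -1/(-2 + 47*6) = -1/(-2 + 282) = -1/280 ≈ -0.0035714)
11*((-4 - 1*12) + W) = 11*((-4 - 1*12) - 1/280) = 11*((-4 - 12) - 1/280) = 11*(-16 - 1/280) = 11*(-4481/280) = -49291/280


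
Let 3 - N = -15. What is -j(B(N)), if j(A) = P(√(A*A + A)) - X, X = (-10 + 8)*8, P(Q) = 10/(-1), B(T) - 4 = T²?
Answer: -6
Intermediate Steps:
N = 18 (N = 3 - 1*(-15) = 3 + 15 = 18)
B(T) = 4 + T²
P(Q) = -10 (P(Q) = 10*(-1) = -10)
X = -16 (X = -2*8 = -16)
j(A) = 6 (j(A) = -10 - 1*(-16) = -10 + 16 = 6)
-j(B(N)) = -1*6 = -6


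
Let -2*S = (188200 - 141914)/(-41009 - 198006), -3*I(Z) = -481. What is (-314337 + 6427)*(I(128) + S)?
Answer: -7084125028808/143409 ≈ -4.9398e+7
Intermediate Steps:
I(Z) = 481/3 (I(Z) = -⅓*(-481) = 481/3)
S = 23143/239015 (S = -(188200 - 141914)/(2*(-41009 - 198006)) = -23143/(-239015) = -23143*(-1)/239015 = -½*(-46286/239015) = 23143/239015 ≈ 0.096827)
(-314337 + 6427)*(I(128) + S) = (-314337 + 6427)*(481/3 + 23143/239015) = -307910*115035644/717045 = -7084125028808/143409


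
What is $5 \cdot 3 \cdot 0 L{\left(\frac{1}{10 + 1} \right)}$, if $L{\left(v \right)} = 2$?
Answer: $0$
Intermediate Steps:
$5 \cdot 3 \cdot 0 L{\left(\frac{1}{10 + 1} \right)} = 5 \cdot 3 \cdot 0 \cdot 2 = 15 \cdot 0 \cdot 2 = 0 \cdot 2 = 0$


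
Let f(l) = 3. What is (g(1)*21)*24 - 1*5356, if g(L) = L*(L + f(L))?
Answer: -3340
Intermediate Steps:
g(L) = L*(3 + L) (g(L) = L*(L + 3) = L*(3 + L))
(g(1)*21)*24 - 1*5356 = ((1*(3 + 1))*21)*24 - 1*5356 = ((1*4)*21)*24 - 5356 = (4*21)*24 - 5356 = 84*24 - 5356 = 2016 - 5356 = -3340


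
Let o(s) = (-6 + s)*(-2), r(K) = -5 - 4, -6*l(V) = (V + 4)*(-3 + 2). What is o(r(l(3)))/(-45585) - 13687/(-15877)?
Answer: 41563039/48250203 ≈ 0.86141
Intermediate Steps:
l(V) = 2/3 + V/6 (l(V) = -(V + 4)*(-3 + 2)/6 = -(4 + V)*(-1)/6 = -(-4 - V)/6 = 2/3 + V/6)
r(K) = -9
o(s) = 12 - 2*s
o(r(l(3)))/(-45585) - 13687/(-15877) = (12 - 2*(-9))/(-45585) - 13687/(-15877) = (12 + 18)*(-1/45585) - 13687*(-1/15877) = 30*(-1/45585) + 13687/15877 = -2/3039 + 13687/15877 = 41563039/48250203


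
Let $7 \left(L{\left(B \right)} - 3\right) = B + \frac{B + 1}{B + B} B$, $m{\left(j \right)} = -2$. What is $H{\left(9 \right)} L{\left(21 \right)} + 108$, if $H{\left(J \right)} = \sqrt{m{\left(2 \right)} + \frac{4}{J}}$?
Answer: $108 + \frac{53 i \sqrt{14}}{21} \approx 108.0 + 9.4432 i$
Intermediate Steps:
$H{\left(J \right)} = \sqrt{-2 + \frac{4}{J}}$
$L{\left(B \right)} = \frac{43}{14} + \frac{3 B}{14}$ ($L{\left(B \right)} = 3 + \frac{B + \frac{B + 1}{B + B} B}{7} = 3 + \frac{B + \frac{1 + B}{2 B} B}{7} = 3 + \frac{B + \left(\frac{1}{2} + \frac{B}{2}\right)}{7} = 3 + \frac{\frac{1}{2} + \frac{3 B}{2}}{7} = 3 + \left(\frac{1}{14} + \frac{3 B}{14}\right) = \frac{43}{14} + \frac{3 B}{14}$)
$H{\left(9 \right)} L{\left(21 \right)} + 108 = \sqrt{-2 + \frac{4}{9}} \left(\frac{43}{14} + \frac{3}{14} \cdot 21\right) + 108 = \sqrt{-2 + 4 \cdot \frac{1}{9}} \left(\frac{43}{14} + \frac{9}{2}\right) + 108 = \sqrt{-2 + \frac{4}{9}} \cdot \frac{53}{7} + 108 = \sqrt{- \frac{14}{9}} \cdot \frac{53}{7} + 108 = \frac{i \sqrt{14}}{3} \cdot \frac{53}{7} + 108 = \frac{53 i \sqrt{14}}{21} + 108 = 108 + \frac{53 i \sqrt{14}}{21}$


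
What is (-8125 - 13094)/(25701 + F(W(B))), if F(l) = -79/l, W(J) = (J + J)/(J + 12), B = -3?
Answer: -14146/17213 ≈ -0.82182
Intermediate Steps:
W(J) = 2*J/(12 + J) (W(J) = (2*J)/(12 + J) = 2*J/(12 + J))
(-8125 - 13094)/(25701 + F(W(B))) = (-8125 - 13094)/(25701 - 79/(2*(-3)/(12 - 3))) = -21219/(25701 - 79/(2*(-3)/9)) = -21219/(25701 - 79/(2*(-3)*(⅑))) = -21219/(25701 - 79/(-⅔)) = -21219/(25701 - 79*(-3/2)) = -21219/(25701 + 237/2) = -21219/51639/2 = -21219*2/51639 = -14146/17213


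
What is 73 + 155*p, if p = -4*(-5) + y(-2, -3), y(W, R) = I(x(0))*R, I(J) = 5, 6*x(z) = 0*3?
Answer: 848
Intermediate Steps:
x(z) = 0 (x(z) = (0*3)/6 = (⅙)*0 = 0)
y(W, R) = 5*R
p = 5 (p = -4*(-5) + 5*(-3) = 20 - 15 = 5)
73 + 155*p = 73 + 155*5 = 73 + 775 = 848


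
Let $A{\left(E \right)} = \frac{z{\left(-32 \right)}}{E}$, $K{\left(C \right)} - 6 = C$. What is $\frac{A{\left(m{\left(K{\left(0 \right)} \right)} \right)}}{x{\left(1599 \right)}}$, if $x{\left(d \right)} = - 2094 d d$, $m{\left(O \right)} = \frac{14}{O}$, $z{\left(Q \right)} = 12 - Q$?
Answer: $- \frac{22}{6246264843} \approx -3.5221 \cdot 10^{-9}$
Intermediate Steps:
$K{\left(C \right)} = 6 + C$
$A{\left(E \right)} = \frac{44}{E}$ ($A{\left(E \right)} = \frac{12 - -32}{E} = \frac{12 + 32}{E} = \frac{44}{E}$)
$x{\left(d \right)} = - 2094 d^{2}$
$\frac{A{\left(m{\left(K{\left(0 \right)} \right)} \right)}}{x{\left(1599 \right)}} = \frac{44 \frac{1}{14 \frac{1}{6 + 0}}}{\left(-2094\right) 1599^{2}} = \frac{44 \frac{1}{14 \cdot \frac{1}{6}}}{\left(-2094\right) 2556801} = \frac{44 \frac{1}{14 \cdot \frac{1}{6}}}{-5353941294} = \frac{44}{\frac{7}{3}} \left(- \frac{1}{5353941294}\right) = 44 \cdot \frac{3}{7} \left(- \frac{1}{5353941294}\right) = \frac{132}{7} \left(- \frac{1}{5353941294}\right) = - \frac{22}{6246264843}$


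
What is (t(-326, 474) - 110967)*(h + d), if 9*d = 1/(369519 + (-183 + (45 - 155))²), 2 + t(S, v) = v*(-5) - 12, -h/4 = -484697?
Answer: -900659629324016807/4098312 ≈ -2.1976e+11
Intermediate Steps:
h = 1938788 (h = -4*(-484697) = 1938788)
t(S, v) = -14 - 5*v (t(S, v) = -2 + (v*(-5) - 12) = -2 + (-5*v - 12) = -2 + (-12 - 5*v) = -14 - 5*v)
d = 1/4098312 (d = 1/(9*(369519 + (-183 + (45 - 155))²)) = 1/(9*(369519 + (-183 - 110)²)) = 1/(9*(369519 + (-293)²)) = 1/(9*(369519 + 85849)) = (⅑)/455368 = (⅑)*(1/455368) = 1/4098312 ≈ 2.4400e-7)
(t(-326, 474) - 110967)*(h + d) = ((-14 - 5*474) - 110967)*(1938788 + 1/4098312) = ((-14 - 2370) - 110967)*(7945758125857/4098312) = (-2384 - 110967)*(7945758125857/4098312) = -113351*7945758125857/4098312 = -900659629324016807/4098312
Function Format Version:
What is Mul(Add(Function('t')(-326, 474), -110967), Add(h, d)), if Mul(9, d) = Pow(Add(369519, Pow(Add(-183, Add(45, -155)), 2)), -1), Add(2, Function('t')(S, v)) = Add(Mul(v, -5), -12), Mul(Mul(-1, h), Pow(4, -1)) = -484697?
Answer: Rational(-900659629324016807, 4098312) ≈ -2.1976e+11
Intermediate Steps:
h = 1938788 (h = Mul(-4, -484697) = 1938788)
Function('t')(S, v) = Add(-14, Mul(-5, v)) (Function('t')(S, v) = Add(-2, Add(Mul(v, -5), -12)) = Add(-2, Add(Mul(-5, v), -12)) = Add(-2, Add(-12, Mul(-5, v))) = Add(-14, Mul(-5, v)))
d = Rational(1, 4098312) (d = Mul(Rational(1, 9), Pow(Add(369519, Pow(Add(-183, Add(45, -155)), 2)), -1)) = Mul(Rational(1, 9), Pow(Add(369519, Pow(Add(-183, -110), 2)), -1)) = Mul(Rational(1, 9), Pow(Add(369519, Pow(-293, 2)), -1)) = Mul(Rational(1, 9), Pow(Add(369519, 85849), -1)) = Mul(Rational(1, 9), Pow(455368, -1)) = Mul(Rational(1, 9), Rational(1, 455368)) = Rational(1, 4098312) ≈ 2.4400e-7)
Mul(Add(Function('t')(-326, 474), -110967), Add(h, d)) = Mul(Add(Add(-14, Mul(-5, 474)), -110967), Add(1938788, Rational(1, 4098312))) = Mul(Add(Add(-14, -2370), -110967), Rational(7945758125857, 4098312)) = Mul(Add(-2384, -110967), Rational(7945758125857, 4098312)) = Mul(-113351, Rational(7945758125857, 4098312)) = Rational(-900659629324016807, 4098312)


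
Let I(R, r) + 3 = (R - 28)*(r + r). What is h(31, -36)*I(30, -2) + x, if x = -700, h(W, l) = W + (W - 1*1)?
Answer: -1371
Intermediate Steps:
h(W, l) = -1 + 2*W (h(W, l) = W + (W - 1) = W + (-1 + W) = -1 + 2*W)
I(R, r) = -3 + 2*r*(-28 + R) (I(R, r) = -3 + (R - 28)*(r + r) = -3 + (-28 + R)*(2*r) = -3 + 2*r*(-28 + R))
h(31, -36)*I(30, -2) + x = (-1 + 2*31)*(-3 - 56*(-2) + 2*30*(-2)) - 700 = (-1 + 62)*(-3 + 112 - 120) - 700 = 61*(-11) - 700 = -671 - 700 = -1371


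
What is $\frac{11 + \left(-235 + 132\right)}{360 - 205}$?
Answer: $- \frac{92}{155} \approx -0.59355$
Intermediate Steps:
$\frac{11 + \left(-235 + 132\right)}{360 - 205} = \frac{11 - 103}{155} = \left(-92\right) \frac{1}{155} = - \frac{92}{155}$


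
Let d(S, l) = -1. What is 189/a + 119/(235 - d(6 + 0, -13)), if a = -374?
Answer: -49/44132 ≈ -0.0011103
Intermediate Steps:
189/a + 119/(235 - d(6 + 0, -13)) = 189/(-374) + 119/(235 - 1*(-1)) = 189*(-1/374) + 119/(235 + 1) = -189/374 + 119/236 = -49/44132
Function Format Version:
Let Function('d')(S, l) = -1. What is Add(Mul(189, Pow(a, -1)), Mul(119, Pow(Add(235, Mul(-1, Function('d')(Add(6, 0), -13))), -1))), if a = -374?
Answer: Rational(-49, 44132) ≈ -0.0011103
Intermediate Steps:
Add(Mul(189, Pow(a, -1)), Mul(119, Pow(Add(235, Mul(-1, Function('d')(Add(6, 0), -13))), -1))) = Add(Mul(189, Pow(-374, -1)), Mul(119, Pow(Add(235, Mul(-1, -1)), -1))) = Add(Mul(189, Rational(-1, 374)), Mul(119, Pow(Add(235, 1), -1))) = Add(Rational(-189, 374), Mul(119, Pow(236, -1))) = Add(Rational(-189, 374), Mul(119, Rational(1, 236))) = Add(Rational(-189, 374), Rational(119, 236)) = Rational(-49, 44132)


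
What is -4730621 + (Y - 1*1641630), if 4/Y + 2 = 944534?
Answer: -1504698745382/236133 ≈ -6.3722e+6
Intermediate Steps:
Y = 1/236133 (Y = 4/(-2 + 944534) = 4/944532 = 4*(1/944532) = 1/236133 ≈ 4.2349e-6)
-4730621 + (Y - 1*1641630) = -4730621 + (1/236133 - 1*1641630) = -4730621 + (1/236133 - 1641630) = -4730621 - 387643016789/236133 = -1504698745382/236133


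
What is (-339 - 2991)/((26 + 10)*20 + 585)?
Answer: -74/29 ≈ -2.5517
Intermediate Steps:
(-339 - 2991)/((26 + 10)*20 + 585) = -3330/(36*20 + 585) = -3330/(720 + 585) = -3330/1305 = -3330*1/1305 = -74/29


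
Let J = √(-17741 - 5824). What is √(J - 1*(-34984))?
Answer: √(34984 + I*√23565) ≈ 187.04 + 0.4104*I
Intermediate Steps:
J = I*√23565 (J = √(-23565) = I*√23565 ≈ 153.51*I)
√(J - 1*(-34984)) = √(I*√23565 - 1*(-34984)) = √(I*√23565 + 34984) = √(34984 + I*√23565)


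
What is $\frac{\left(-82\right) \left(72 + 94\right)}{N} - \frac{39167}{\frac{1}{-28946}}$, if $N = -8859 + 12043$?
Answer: $\frac{902447470269}{796} \approx 1.1337 \cdot 10^{9}$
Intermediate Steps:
$N = 3184$
$\frac{\left(-82\right) \left(72 + 94\right)}{N} - \frac{39167}{\frac{1}{-28946}} = \frac{\left(-82\right) \left(72 + 94\right)}{3184} - \frac{39167}{\frac{1}{-28946}} = \left(-82\right) 166 \cdot \frac{1}{3184} - \frac{39167}{- \frac{1}{28946}} = \left(-13612\right) \frac{1}{3184} - -1133727982 = - \frac{3403}{796} + 1133727982 = \frac{902447470269}{796}$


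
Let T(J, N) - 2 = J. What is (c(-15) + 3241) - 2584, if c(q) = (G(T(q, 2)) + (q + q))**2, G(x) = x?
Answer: 2506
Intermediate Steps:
T(J, N) = 2 + J
c(q) = (2 + 3*q)**2 (c(q) = ((2 + q) + (q + q))**2 = ((2 + q) + 2*q)**2 = (2 + 3*q)**2)
(c(-15) + 3241) - 2584 = ((2 + 3*(-15))**2 + 3241) - 2584 = ((2 - 45)**2 + 3241) - 2584 = ((-43)**2 + 3241) - 2584 = (1849 + 3241) - 2584 = 5090 - 2584 = 2506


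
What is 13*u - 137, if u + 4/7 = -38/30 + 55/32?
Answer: -465533/3360 ≈ -138.55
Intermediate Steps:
u = -401/3360 (u = -4/7 + (-38/30 + 55/32) = -4/7 + (-38*1/30 + 55*(1/32)) = -4/7 + (-19/15 + 55/32) = -4/7 + 217/480 = -401/3360 ≈ -0.11935)
13*u - 137 = 13*(-401/3360) - 137 = -5213/3360 - 137 = -465533/3360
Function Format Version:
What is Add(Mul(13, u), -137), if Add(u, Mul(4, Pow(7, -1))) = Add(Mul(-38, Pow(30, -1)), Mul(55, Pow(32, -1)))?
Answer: Rational(-465533, 3360) ≈ -138.55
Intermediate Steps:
u = Rational(-401, 3360) (u = Add(Rational(-4, 7), Add(Mul(-38, Pow(30, -1)), Mul(55, Pow(32, -1)))) = Add(Rational(-4, 7), Add(Mul(-38, Rational(1, 30)), Mul(55, Rational(1, 32)))) = Add(Rational(-4, 7), Add(Rational(-19, 15), Rational(55, 32))) = Add(Rational(-4, 7), Rational(217, 480)) = Rational(-401, 3360) ≈ -0.11935)
Add(Mul(13, u), -137) = Add(Mul(13, Rational(-401, 3360)), -137) = Add(Rational(-5213, 3360), -137) = Rational(-465533, 3360)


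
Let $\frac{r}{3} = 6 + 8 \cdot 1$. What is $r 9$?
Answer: $378$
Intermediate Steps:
$r = 42$ ($r = 3 \left(6 + 8 \cdot 1\right) = 3 \left(6 + 8\right) = 3 \cdot 14 = 42$)
$r 9 = 42 \cdot 9 = 378$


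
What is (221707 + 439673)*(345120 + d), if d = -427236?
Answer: -54309880080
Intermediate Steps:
(221707 + 439673)*(345120 + d) = (221707 + 439673)*(345120 - 427236) = 661380*(-82116) = -54309880080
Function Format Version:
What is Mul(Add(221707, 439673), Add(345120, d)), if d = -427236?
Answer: -54309880080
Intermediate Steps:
Mul(Add(221707, 439673), Add(345120, d)) = Mul(Add(221707, 439673), Add(345120, -427236)) = Mul(661380, -82116) = -54309880080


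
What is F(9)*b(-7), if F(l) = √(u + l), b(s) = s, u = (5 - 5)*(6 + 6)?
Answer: -21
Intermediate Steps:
u = 0 (u = 0*12 = 0)
F(l) = √l (F(l) = √(0 + l) = √l)
F(9)*b(-7) = √9*(-7) = 3*(-7) = -21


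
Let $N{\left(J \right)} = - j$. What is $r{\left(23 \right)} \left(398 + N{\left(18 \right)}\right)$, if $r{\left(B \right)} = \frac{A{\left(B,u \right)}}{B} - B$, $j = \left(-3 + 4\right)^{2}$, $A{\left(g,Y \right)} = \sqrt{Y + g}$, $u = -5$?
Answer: $-9131 + \frac{1191 \sqrt{2}}{23} \approx -9057.8$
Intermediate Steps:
$j = 1$ ($j = 1^{2} = 1$)
$r{\left(B \right)} = - B + \frac{\sqrt{-5 + B}}{B}$ ($r{\left(B \right)} = \frac{\sqrt{-5 + B}}{B} - B = - B + \frac{\sqrt{-5 + B}}{B}$)
$N{\left(J \right)} = -1$ ($N{\left(J \right)} = \left(-1\right) 1 = -1$)
$r{\left(23 \right)} \left(398 + N{\left(18 \right)}\right) = \left(\left(-1\right) 23 + \frac{\sqrt{-5 + 23}}{23}\right) \left(398 - 1\right) = \left(-23 + \frac{\sqrt{18}}{23}\right) 397 = \left(-23 + \frac{3 \sqrt{2}}{23}\right) 397 = -9131 + \frac{1191 \sqrt{2}}{23}$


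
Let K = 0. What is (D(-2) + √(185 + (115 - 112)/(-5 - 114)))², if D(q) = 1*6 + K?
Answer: 26296/119 + 24*√654857/119 ≈ 384.18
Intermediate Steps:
D(q) = 6 (D(q) = 1*6 + 0 = 6 + 0 = 6)
(D(-2) + √(185 + (115 - 112)/(-5 - 114)))² = (6 + √(185 + (115 - 112)/(-5 - 114)))² = (6 + √(185 + 3/(-119)))² = (6 + √(185 + 3*(-1/119)))² = (6 + √(185 - 3/119))² = (6 + √(22012/119))² = (6 + 2*√654857/119)²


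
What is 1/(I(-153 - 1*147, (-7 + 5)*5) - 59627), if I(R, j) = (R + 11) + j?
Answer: -1/59926 ≈ -1.6687e-5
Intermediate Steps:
I(R, j) = 11 + R + j (I(R, j) = (11 + R) + j = 11 + R + j)
1/(I(-153 - 1*147, (-7 + 5)*5) - 59627) = 1/((11 + (-153 - 1*147) + (-7 + 5)*5) - 59627) = 1/((11 + (-153 - 147) - 2*5) - 59627) = 1/((11 - 300 - 10) - 59627) = 1/(-299 - 59627) = 1/(-59926) = -1/59926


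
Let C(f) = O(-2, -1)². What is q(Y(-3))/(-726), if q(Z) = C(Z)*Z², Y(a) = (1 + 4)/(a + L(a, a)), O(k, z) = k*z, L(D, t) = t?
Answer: -25/6534 ≈ -0.0038261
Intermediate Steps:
Y(a) = 5/(2*a) (Y(a) = (1 + 4)/(a + a) = 5/((2*a)) = 5*(1/(2*a)) = 5/(2*a))
C(f) = 4 (C(f) = (-2*(-1))² = 2² = 4)
q(Z) = 4*Z²
q(Y(-3))/(-726) = (4*((5/2)/(-3))²)/(-726) = (4*((5/2)*(-⅓))²)*(-1/726) = (4*(-⅚)²)*(-1/726) = (4*(25/36))*(-1/726) = (25/9)*(-1/726) = -25/6534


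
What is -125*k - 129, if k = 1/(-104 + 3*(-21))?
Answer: -21418/167 ≈ -128.25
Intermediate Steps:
k = -1/167 (k = 1/(-104 - 63) = 1/(-167) = -1/167 ≈ -0.0059880)
-125*k - 129 = -125*(-1/167) - 129 = 125/167 - 129 = -21418/167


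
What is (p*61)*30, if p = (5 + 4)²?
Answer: 148230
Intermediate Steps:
p = 81 (p = 9² = 81)
(p*61)*30 = (81*61)*30 = 4941*30 = 148230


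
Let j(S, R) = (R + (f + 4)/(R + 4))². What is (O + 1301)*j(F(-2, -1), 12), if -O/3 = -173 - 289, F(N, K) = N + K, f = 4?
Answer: 1679375/4 ≈ 4.1984e+5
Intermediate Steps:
F(N, K) = K + N
O = 1386 (O = -3*(-173 - 289) = -3*(-462) = 1386)
j(S, R) = (R + 8/(4 + R))² (j(S, R) = (R + (4 + 4)/(R + 4))² = (R + 8/(4 + R))²)
(O + 1301)*j(F(-2, -1), 12) = (1386 + 1301)*((8 + 12² + 4*12)²/(4 + 12)²) = 2687*((8 + 144 + 48)²/16²) = 2687*((1/256)*200²) = 2687*((1/256)*40000) = 2687*(625/4) = 1679375/4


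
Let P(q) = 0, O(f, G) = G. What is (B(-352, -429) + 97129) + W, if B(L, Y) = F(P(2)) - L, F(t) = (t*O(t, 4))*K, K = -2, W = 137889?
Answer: 235370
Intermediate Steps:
F(t) = -8*t (F(t) = (t*4)*(-2) = (4*t)*(-2) = -8*t)
B(L, Y) = -L (B(L, Y) = -8*0 - L = 0 - L = -L)
(B(-352, -429) + 97129) + W = (-1*(-352) + 97129) + 137889 = (352 + 97129) + 137889 = 97481 + 137889 = 235370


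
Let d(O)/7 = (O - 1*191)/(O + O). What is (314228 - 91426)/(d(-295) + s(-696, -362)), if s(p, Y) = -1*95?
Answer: -32863295/13162 ≈ -2496.8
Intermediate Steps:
s(p, Y) = -95
d(O) = 7*(-191 + O)/(2*O) (d(O) = 7*((O - 1*191)/(O + O)) = 7*((O - 191)/((2*O))) = 7*((-191 + O)*(1/(2*O))) = 7*((-191 + O)/(2*O)) = 7*(-191 + O)/(2*O))
(314228 - 91426)/(d(-295) + s(-696, -362)) = (314228 - 91426)/((7/2)*(-191 - 295)/(-295) - 95) = 222802/((7/2)*(-1/295)*(-486) - 95) = 222802/(1701/295 - 95) = 222802/(-26324/295) = 222802*(-295/26324) = -32863295/13162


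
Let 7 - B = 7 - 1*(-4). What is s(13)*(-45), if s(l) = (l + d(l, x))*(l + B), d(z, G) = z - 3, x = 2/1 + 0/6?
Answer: -9315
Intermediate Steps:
x = 2 (x = 2*1 + 0*(⅙) = 2 + 0 = 2)
d(z, G) = -3 + z
B = -4 (B = 7 - (7 - 1*(-4)) = 7 - (7 + 4) = 7 - 1*11 = 7 - 11 = -4)
s(l) = (-4 + l)*(-3 + 2*l) (s(l) = (l + (-3 + l))*(l - 4) = (-3 + 2*l)*(-4 + l) = (-4 + l)*(-3 + 2*l))
s(13)*(-45) = (12 - 11*13 + 2*13²)*(-45) = (12 - 143 + 2*169)*(-45) = (12 - 143 + 338)*(-45) = 207*(-45) = -9315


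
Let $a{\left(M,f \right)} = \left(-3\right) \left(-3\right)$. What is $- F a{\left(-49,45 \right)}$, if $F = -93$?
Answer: $837$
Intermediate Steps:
$a{\left(M,f \right)} = 9$
$- F a{\left(-49,45 \right)} = - \left(-93\right) 9 = \left(-1\right) \left(-837\right) = 837$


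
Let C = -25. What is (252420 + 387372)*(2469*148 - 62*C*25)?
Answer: 258579614304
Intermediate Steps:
(252420 + 387372)*(2469*148 - 62*C*25) = (252420 + 387372)*(2469*148 - 62*(-25)*25) = 639792*(365412 + 1550*25) = 639792*(365412 + 38750) = 639792*404162 = 258579614304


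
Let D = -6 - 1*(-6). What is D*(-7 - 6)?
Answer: 0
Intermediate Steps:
D = 0 (D = -6 + 6 = 0)
D*(-7 - 6) = 0*(-7 - 6) = 0*(-13) = 0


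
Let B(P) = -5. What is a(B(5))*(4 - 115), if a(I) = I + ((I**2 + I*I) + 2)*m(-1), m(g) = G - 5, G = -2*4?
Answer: 75591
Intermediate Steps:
G = -8
m(g) = -13 (m(g) = -8 - 5 = -13)
a(I) = -26 + I - 26*I**2 (a(I) = I + ((I**2 + I*I) + 2)*(-13) = I + ((I**2 + I**2) + 2)*(-13) = I + (2*I**2 + 2)*(-13) = I + (2 + 2*I**2)*(-13) = I + (-26 - 26*I**2) = -26 + I - 26*I**2)
a(B(5))*(4 - 115) = (-26 - 5 - 26*(-5)**2)*(4 - 115) = (-26 - 5 - 26*25)*(-111) = (-26 - 5 - 650)*(-111) = -681*(-111) = 75591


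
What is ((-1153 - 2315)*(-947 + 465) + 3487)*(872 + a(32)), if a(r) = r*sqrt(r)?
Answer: 1460654936 + 214408064*sqrt(2) ≈ 1.7639e+9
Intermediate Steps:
a(r) = r**(3/2)
((-1153 - 2315)*(-947 + 465) + 3487)*(872 + a(32)) = ((-1153 - 2315)*(-947 + 465) + 3487)*(872 + 32**(3/2)) = (-3468*(-482) + 3487)*(872 + 128*sqrt(2)) = (1671576 + 3487)*(872 + 128*sqrt(2)) = 1675063*(872 + 128*sqrt(2)) = 1460654936 + 214408064*sqrt(2)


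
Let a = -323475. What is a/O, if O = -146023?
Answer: 323475/146023 ≈ 2.2152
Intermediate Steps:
a/O = -323475/(-146023) = -323475*(-1/146023) = 323475/146023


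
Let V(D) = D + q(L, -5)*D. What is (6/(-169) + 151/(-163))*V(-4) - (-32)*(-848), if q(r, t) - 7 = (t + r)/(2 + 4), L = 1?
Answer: -2240214440/82641 ≈ -27108.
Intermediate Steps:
q(r, t) = 7 + r/6 + t/6 (q(r, t) = 7 + (t + r)/(2 + 4) = 7 + (r + t)/6 = 7 + (r + t)*(⅙) = 7 + (r/6 + t/6) = 7 + r/6 + t/6)
V(D) = 22*D/3 (V(D) = D + (7 + (⅙)*1 + (⅙)*(-5))*D = D + (7 + ⅙ - ⅚)*D = D + 19*D/3 = 22*D/3)
(6/(-169) + 151/(-163))*V(-4) - (-32)*(-848) = (6/(-169) + 151/(-163))*((22/3)*(-4)) - (-32)*(-848) = (6*(-1/169) + 151*(-1/163))*(-88/3) - 1*27136 = (-6/169 - 151/163)*(-88/3) - 27136 = -26497/27547*(-88/3) - 27136 = 2331736/82641 - 27136 = -2240214440/82641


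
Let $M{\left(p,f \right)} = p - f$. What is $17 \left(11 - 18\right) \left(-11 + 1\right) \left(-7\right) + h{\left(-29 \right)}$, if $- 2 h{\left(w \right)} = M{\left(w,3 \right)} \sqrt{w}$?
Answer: $-8330 + 16 i \sqrt{29} \approx -8330.0 + 86.163 i$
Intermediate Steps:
$h{\left(w \right)} = - \frac{\sqrt{w} \left(-3 + w\right)}{2}$ ($h{\left(w \right)} = - \frac{\left(w - 3\right) \sqrt{w}}{2} = - \frac{\left(-3 + w\right) \sqrt{w}}{2} = - \frac{\sqrt{w} \left(-3 + w\right)}{2}$)
$17 \left(11 - 18\right) \left(-11 + 1\right) \left(-7\right) + h{\left(-29 \right)} = 17 \left(11 - 18\right) \left(-11 + 1\right) \left(-7\right) + \frac{\sqrt{-29} \left(3 - -29\right)}{2} = 17 \left(\left(-7\right) \left(-10\right)\right) \left(-7\right) + \frac{i \sqrt{29} \left(3 + 29\right)}{2} = 17 \cdot 70 \left(-7\right) + \frac{1}{2} i \sqrt{29} \cdot 32 = 1190 \left(-7\right) + 16 i \sqrt{29} = -8330 + 16 i \sqrt{29}$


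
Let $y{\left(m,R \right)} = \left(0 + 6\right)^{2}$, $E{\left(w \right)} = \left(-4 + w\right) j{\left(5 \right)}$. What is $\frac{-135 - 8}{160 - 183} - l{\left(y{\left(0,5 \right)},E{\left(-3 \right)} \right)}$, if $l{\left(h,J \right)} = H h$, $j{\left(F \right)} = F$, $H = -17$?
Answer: $\frac{14219}{23} \approx 618.22$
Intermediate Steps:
$E{\left(w \right)} = -20 + 5 w$ ($E{\left(w \right)} = \left(-4 + w\right) 5 = -20 + 5 w$)
$y{\left(m,R \right)} = 36$ ($y{\left(m,R \right)} = 6^{2} = 36$)
$l{\left(h,J \right)} = - 17 h$
$\frac{-135 - 8}{160 - 183} - l{\left(y{\left(0,5 \right)},E{\left(-3 \right)} \right)} = \frac{-135 - 8}{160 - 183} - \left(-17\right) 36 = - \frac{143}{-23} - -612 = \left(-143\right) \left(- \frac{1}{23}\right) + 612 = \frac{143}{23} + 612 = \frac{14219}{23}$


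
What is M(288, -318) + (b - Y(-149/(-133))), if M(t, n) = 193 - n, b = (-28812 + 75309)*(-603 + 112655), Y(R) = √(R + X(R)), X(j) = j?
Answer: 5210082355 - √39634/133 ≈ 5.2101e+9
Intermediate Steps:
Y(R) = √2*√R (Y(R) = √(R + R) = √(2*R) = √2*√R)
b = 5210081844 (b = 46497*112052 = 5210081844)
M(288, -318) + (b - Y(-149/(-133))) = (193 - 1*(-318)) + (5210081844 - √2*√(-149/(-133))) = (193 + 318) + (5210081844 - √2*√(-149*(-1/133))) = 511 + (5210081844 - √2*√(149/133)) = 511 + (5210081844 - √2*√19817/133) = 511 + (5210081844 - √39634/133) = 5210082355 - √39634/133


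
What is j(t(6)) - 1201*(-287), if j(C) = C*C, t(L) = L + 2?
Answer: 344751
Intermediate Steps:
t(L) = 2 + L
j(C) = C²
j(t(6)) - 1201*(-287) = (2 + 6)² - 1201*(-287) = 8² + 344687 = 64 + 344687 = 344751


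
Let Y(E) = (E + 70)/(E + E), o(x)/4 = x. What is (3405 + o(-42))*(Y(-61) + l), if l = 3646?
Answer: 1439827311/122 ≈ 1.1802e+7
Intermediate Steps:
o(x) = 4*x
Y(E) = (70 + E)/(2*E) (Y(E) = (70 + E)/((2*E)) = (70 + E)*(1/(2*E)) = (70 + E)/(2*E))
(3405 + o(-42))*(Y(-61) + l) = (3405 + 4*(-42))*((½)*(70 - 61)/(-61) + 3646) = (3405 - 168)*((½)*(-1/61)*9 + 3646) = 3237*(-9/122 + 3646) = 3237*(444803/122) = 1439827311/122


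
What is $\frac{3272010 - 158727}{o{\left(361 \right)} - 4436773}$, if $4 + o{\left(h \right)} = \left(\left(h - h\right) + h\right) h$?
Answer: $- \frac{3113283}{4306456} \approx -0.72293$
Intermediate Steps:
$o{\left(h \right)} = -4 + h^{2}$ ($o{\left(h \right)} = -4 + \left(\left(h - h\right) + h\right) h = -4 + \left(0 + h\right) h = -4 + h h = -4 + h^{2}$)
$\frac{3272010 - 158727}{o{\left(361 \right)} - 4436773} = \frac{3272010 - 158727}{\left(-4 + 361^{2}\right) - 4436773} = \frac{3113283}{\left(-4 + 130321\right) - 4436773} = \frac{3113283}{130317 - 4436773} = \frac{3113283}{-4306456} = 3113283 \left(- \frac{1}{4306456}\right) = - \frac{3113283}{4306456}$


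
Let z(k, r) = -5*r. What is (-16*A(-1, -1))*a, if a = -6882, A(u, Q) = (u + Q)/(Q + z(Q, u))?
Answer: -55056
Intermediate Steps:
A(u, Q) = (Q + u)/(Q - 5*u) (A(u, Q) = (u + Q)/(Q - 5*u) = (Q + u)/(Q - 5*u))
(-16*A(-1, -1))*a = -16*(-1 - 1)/(-1 - 5*(-1))*(-6882) = -16*(-2)/(-1 + 5)*(-6882) = -16*(-2)/4*(-6882) = -4*(-2)*(-6882) = -16*(-1/2)*(-6882) = 8*(-6882) = -55056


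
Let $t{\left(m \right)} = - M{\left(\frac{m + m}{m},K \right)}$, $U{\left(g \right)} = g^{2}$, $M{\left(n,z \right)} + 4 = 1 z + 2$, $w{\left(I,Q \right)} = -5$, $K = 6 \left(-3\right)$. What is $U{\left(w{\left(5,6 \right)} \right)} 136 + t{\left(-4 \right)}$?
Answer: $3420$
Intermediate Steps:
$K = -18$
$M{\left(n,z \right)} = -2 + z$ ($M{\left(n,z \right)} = -4 + \left(1 z + 2\right) = -4 + \left(z + 2\right) = -4 + \left(2 + z\right) = -2 + z$)
$t{\left(m \right)} = 20$ ($t{\left(m \right)} = - (-2 - 18) = \left(-1\right) \left(-20\right) = 20$)
$U{\left(w{\left(5,6 \right)} \right)} 136 + t{\left(-4 \right)} = \left(-5\right)^{2} \cdot 136 + 20 = 25 \cdot 136 + 20 = 3400 + 20 = 3420$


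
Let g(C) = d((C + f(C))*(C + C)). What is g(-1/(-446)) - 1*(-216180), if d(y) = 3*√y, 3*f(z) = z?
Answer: 216180 + √6/223 ≈ 2.1618e+5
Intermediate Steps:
f(z) = z/3
g(C) = 2*√6*√(C²) (g(C) = 3*√((C + C/3)*(C + C)) = 3*√((4*C/3)*(2*C)) = 3*√(8*C²/3) = 3*(2*√6*√(C²)/3) = 2*√6*√(C²))
g(-1/(-446)) - 1*(-216180) = 2*√6*√((-1/(-446))²) - 1*(-216180) = 2*√6*√((-1*(-1/446))²) + 216180 = 2*√6*√((1/446)²) + 216180 = 2*√6*√(1/198916) + 216180 = 2*√6*(1/446) + 216180 = √6/223 + 216180 = 216180 + √6/223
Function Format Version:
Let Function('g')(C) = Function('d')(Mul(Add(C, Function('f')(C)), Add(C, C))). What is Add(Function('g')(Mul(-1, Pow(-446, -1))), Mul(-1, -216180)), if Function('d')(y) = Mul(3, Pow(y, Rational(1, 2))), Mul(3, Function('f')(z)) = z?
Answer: Add(216180, Mul(Rational(1, 223), Pow(6, Rational(1, 2)))) ≈ 2.1618e+5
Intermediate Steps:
Function('f')(z) = Mul(Rational(1, 3), z)
Function('g')(C) = Mul(2, Pow(6, Rational(1, 2)), Pow(Pow(C, 2), Rational(1, 2))) (Function('g')(C) = Mul(3, Pow(Mul(Add(C, Mul(Rational(1, 3), C)), Add(C, C)), Rational(1, 2))) = Mul(3, Pow(Mul(Mul(Rational(4, 3), C), Mul(2, C)), Rational(1, 2))) = Mul(3, Pow(Mul(Rational(8, 3), Pow(C, 2)), Rational(1, 2))) = Mul(3, Mul(Rational(2, 3), Pow(6, Rational(1, 2)), Pow(Pow(C, 2), Rational(1, 2)))) = Mul(2, Pow(6, Rational(1, 2)), Pow(Pow(C, 2), Rational(1, 2))))
Add(Function('g')(Mul(-1, Pow(-446, -1))), Mul(-1, -216180)) = Add(Mul(2, Pow(6, Rational(1, 2)), Pow(Pow(Mul(-1, Pow(-446, -1)), 2), Rational(1, 2))), Mul(-1, -216180)) = Add(Mul(2, Pow(6, Rational(1, 2)), Pow(Pow(Mul(-1, Rational(-1, 446)), 2), Rational(1, 2))), 216180) = Add(Mul(2, Pow(6, Rational(1, 2)), Pow(Pow(Rational(1, 446), 2), Rational(1, 2))), 216180) = Add(Mul(2, Pow(6, Rational(1, 2)), Pow(Rational(1, 198916), Rational(1, 2))), 216180) = Add(Mul(2, Pow(6, Rational(1, 2)), Rational(1, 446)), 216180) = Add(Mul(Rational(1, 223), Pow(6, Rational(1, 2))), 216180) = Add(216180, Mul(Rational(1, 223), Pow(6, Rational(1, 2))))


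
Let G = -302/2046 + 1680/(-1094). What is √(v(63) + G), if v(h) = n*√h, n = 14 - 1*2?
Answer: √(-527078856777 + 11272712240196*√7)/559581 ≈ 9.6728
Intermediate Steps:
n = 12 (n = 14 - 2 = 12)
G = -941917/559581 (G = -302*1/2046 + 1680*(-1/1094) = -151/1023 - 840/547 = -941917/559581 ≈ -1.6833)
v(h) = 12*√h
√(v(63) + G) = √(12*√63 - 941917/559581) = √(12*(3*√7) - 941917/559581) = √(36*√7 - 941917/559581) = √(-941917/559581 + 36*√7)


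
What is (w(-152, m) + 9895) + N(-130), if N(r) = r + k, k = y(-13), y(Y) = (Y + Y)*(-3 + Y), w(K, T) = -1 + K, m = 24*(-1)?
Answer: 10028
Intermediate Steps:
m = -24
y(Y) = 2*Y*(-3 + Y) (y(Y) = (2*Y)*(-3 + Y) = 2*Y*(-3 + Y))
k = 416 (k = 2*(-13)*(-3 - 13) = 2*(-13)*(-16) = 416)
N(r) = 416 + r (N(r) = r + 416 = 416 + r)
(w(-152, m) + 9895) + N(-130) = ((-1 - 152) + 9895) + (416 - 130) = (-153 + 9895) + 286 = 9742 + 286 = 10028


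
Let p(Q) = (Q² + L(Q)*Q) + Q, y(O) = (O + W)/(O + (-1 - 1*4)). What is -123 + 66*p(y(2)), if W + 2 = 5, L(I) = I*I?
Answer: -3197/9 ≈ -355.22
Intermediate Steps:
L(I) = I²
W = 3 (W = -2 + 5 = 3)
y(O) = (3 + O)/(-5 + O) (y(O) = (O + 3)/(O + (-1 - 1*4)) = (3 + O)/(O + (-1 - 4)) = (3 + O)/(O - 5) = (3 + O)/(-5 + O))
p(Q) = Q + Q² + Q³ (p(Q) = (Q² + Q²*Q) + Q = (Q² + Q³) + Q = Q + Q² + Q³)
-123 + 66*p(y(2)) = -123 + 66*(((3 + 2)/(-5 + 2))*(1 + (3 + 2)/(-5 + 2) + ((3 + 2)/(-5 + 2))²)) = -123 + 66*((5/(-3))*(1 + 5/(-3) + (5/(-3))²)) = -123 + 66*((-⅓*5)*(1 - ⅓*5 + (-⅓*5)²)) = -123 + 66*(-5*(1 - 5/3 + (-5/3)²)/3) = -123 + 66*(-5*(1 - 5/3 + 25/9)/3) = -123 + 66*(-5/3*19/9) = -123 + 66*(-95/27) = -123 - 2090/9 = -3197/9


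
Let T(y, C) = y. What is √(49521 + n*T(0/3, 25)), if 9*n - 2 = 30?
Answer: √49521 ≈ 222.53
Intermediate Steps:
n = 32/9 (n = 2/9 + (⅑)*30 = 2/9 + 10/3 = 32/9 ≈ 3.5556)
√(49521 + n*T(0/3, 25)) = √(49521 + 32*(0/3)/9) = √(49521 + 32*(0*(⅓))/9) = √(49521 + (32/9)*0) = √(49521 + 0) = √49521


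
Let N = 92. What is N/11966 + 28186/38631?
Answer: 170413864/231129273 ≈ 0.73731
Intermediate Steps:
N/11966 + 28186/38631 = 92/11966 + 28186/38631 = 92*(1/11966) + 28186*(1/38631) = 46/5983 + 28186/38631 = 170413864/231129273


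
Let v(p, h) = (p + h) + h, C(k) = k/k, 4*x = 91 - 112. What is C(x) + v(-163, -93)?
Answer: -348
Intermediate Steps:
x = -21/4 (x = (91 - 112)/4 = (¼)*(-21) = -21/4 ≈ -5.2500)
C(k) = 1
v(p, h) = p + 2*h (v(p, h) = (h + p) + h = p + 2*h)
C(x) + v(-163, -93) = 1 + (-163 + 2*(-93)) = 1 + (-163 - 186) = 1 - 349 = -348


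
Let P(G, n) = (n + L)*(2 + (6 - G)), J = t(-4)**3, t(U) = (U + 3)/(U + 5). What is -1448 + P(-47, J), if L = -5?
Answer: -1778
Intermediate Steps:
t(U) = (3 + U)/(5 + U)
J = -1 (J = ((3 - 4)/(5 - 4))**3 = (-1/1)**3 = (1*(-1))**3 = (-1)**3 = -1)
P(G, n) = (-5 + n)*(8 - G) (P(G, n) = (n - 5)*(2 + (6 - G)) = (-5 + n)*(8 - G))
-1448 + P(-47, J) = -1448 + (-40 + 5*(-47) + 8*(-1) - 1*(-47)*(-1)) = -1448 + (-40 - 235 - 8 - 47) = -1448 - 330 = -1778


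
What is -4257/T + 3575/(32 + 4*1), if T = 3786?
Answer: 2230283/22716 ≈ 98.181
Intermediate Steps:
-4257/T + 3575/(32 + 4*1) = -4257/3786 + 3575/(32 + 4*1) = -4257*1/3786 + 3575/(32 + 4) = -1419/1262 + 3575/36 = 2230283/22716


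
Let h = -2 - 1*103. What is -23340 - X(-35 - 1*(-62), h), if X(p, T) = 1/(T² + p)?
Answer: -257953681/11052 ≈ -23340.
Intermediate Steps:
h = -105 (h = -2 - 103 = -105)
X(p, T) = 1/(p + T²)
-23340 - X(-35 - 1*(-62), h) = -23340 - 1/((-35 - 1*(-62)) + (-105)²) = -23340 - 1/((-35 + 62) + 11025) = -23340 - 1/(27 + 11025) = -23340 - 1/11052 = -257953681/11052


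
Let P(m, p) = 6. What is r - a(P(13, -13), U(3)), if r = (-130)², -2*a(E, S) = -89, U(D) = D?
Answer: 33711/2 ≈ 16856.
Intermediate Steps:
a(E, S) = 89/2 (a(E, S) = -½*(-89) = 89/2)
r = 16900
r - a(P(13, -13), U(3)) = 16900 - 1*89/2 = 16900 - 89/2 = 33711/2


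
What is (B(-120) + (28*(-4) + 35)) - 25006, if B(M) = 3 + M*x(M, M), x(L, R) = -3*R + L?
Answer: -53880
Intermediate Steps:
x(L, R) = L - 3*R
B(M) = 3 - 2*M**2 (B(M) = 3 + M*(M - 3*M) = 3 + M*(-2*M) = 3 - 2*M**2)
(B(-120) + (28*(-4) + 35)) - 25006 = ((3 - 2*(-120)**2) + (28*(-4) + 35)) - 25006 = ((3 - 2*14400) + (-112 + 35)) - 25006 = ((3 - 28800) - 77) - 25006 = (-28797 - 77) - 25006 = -28874 - 25006 = -53880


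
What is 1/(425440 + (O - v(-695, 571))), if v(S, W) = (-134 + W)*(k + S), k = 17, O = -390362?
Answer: 1/331364 ≈ 3.0178e-6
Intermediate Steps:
v(S, W) = (-134 + W)*(17 + S)
1/(425440 + (O - v(-695, 571))) = 1/(425440 + (-390362 - (-2278 - 134*(-695) + 17*571 - 695*571))) = 1/(425440 + (-390362 - (-2278 + 93130 + 9707 - 396845))) = 1/(425440 + (-390362 - 1*(-296286))) = 1/(425440 + (-390362 + 296286)) = 1/(425440 - 94076) = 1/331364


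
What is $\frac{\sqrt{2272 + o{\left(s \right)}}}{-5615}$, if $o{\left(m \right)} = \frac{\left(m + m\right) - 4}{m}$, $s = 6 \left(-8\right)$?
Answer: $- \frac{\sqrt{81867}}{33690} \approx -0.0084929$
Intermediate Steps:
$s = -48$
$o{\left(m \right)} = \frac{-4 + 2 m}{m}$ ($o{\left(m \right)} = \frac{2 m - 4}{m} = \frac{-4 + 2 m}{m}$)
$\frac{\sqrt{2272 + o{\left(s \right)}}}{-5615} = \frac{\sqrt{2272 + \left(2 - \frac{4}{-48}\right)}}{-5615} = \sqrt{2272 + \left(2 - - \frac{1}{12}\right)} \left(- \frac{1}{5615}\right) = \sqrt{2272 + \left(2 + \frac{1}{12}\right)} \left(- \frac{1}{5615}\right) = \sqrt{2272 + \frac{25}{12}} \left(- \frac{1}{5615}\right) = \sqrt{\frac{27289}{12}} \left(- \frac{1}{5615}\right) = \frac{\sqrt{81867}}{6} \left(- \frac{1}{5615}\right) = - \frac{\sqrt{81867}}{33690}$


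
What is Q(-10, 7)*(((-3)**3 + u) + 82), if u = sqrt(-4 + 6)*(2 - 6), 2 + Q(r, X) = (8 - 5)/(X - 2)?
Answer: -77 + 28*sqrt(2)/5 ≈ -69.080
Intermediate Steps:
Q(r, X) = -2 + 3/(-2 + X) (Q(r, X) = -2 + (8 - 5)/(X - 2) = -2 + 3/(-2 + X))
u = -4*sqrt(2) (u = sqrt(2)*(-4) = -4*sqrt(2) ≈ -5.6569)
Q(-10, 7)*(((-3)**3 + u) + 82) = ((7 - 2*7)/(-2 + 7))*(((-3)**3 - 4*sqrt(2)) + 82) = ((7 - 14)/5)*((-27 - 4*sqrt(2)) + 82) = ((1/5)*(-7))*(55 - 4*sqrt(2)) = -7*(55 - 4*sqrt(2))/5 = -77 + 28*sqrt(2)/5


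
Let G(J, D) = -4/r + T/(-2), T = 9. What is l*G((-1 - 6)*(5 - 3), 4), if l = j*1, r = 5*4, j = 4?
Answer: -94/5 ≈ -18.800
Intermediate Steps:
r = 20
G(J, D) = -47/10 (G(J, D) = -4/20 + 9/(-2) = -4*1/20 + 9*(-1/2) = -1/5 - 9/2 = -47/10)
l = 4 (l = 4*1 = 4)
l*G((-1 - 6)*(5 - 3), 4) = 4*(-47/10) = -94/5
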